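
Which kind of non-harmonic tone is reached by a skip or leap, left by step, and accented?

Approach: by leap. Departure: by step. Metric position: strong.
Leap in, step out, in a metrically strong position — an appoggiatura. (It is the mirror image of the escape tone, which steps in and leaps out from a weak position.)

Appoggiatura.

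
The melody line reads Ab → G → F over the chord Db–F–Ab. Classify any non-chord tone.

The harmony at that moment is Db major triad (Db, F, Ab); G is not a chord tone.
It is approached by step down from Ab and left by step down to F.
Step in, step out in the same direction — a passing tone.

G is a passing tone.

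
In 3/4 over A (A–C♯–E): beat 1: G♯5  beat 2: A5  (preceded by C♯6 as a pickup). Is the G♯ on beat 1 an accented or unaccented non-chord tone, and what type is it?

The harmony at that moment is A major triad (A, C♯, E); G♯5 is not a chord tone.
It is approached by leap down from C♯6 and left by step up to A5.
Leap in, step out — an appoggiatura.
It falls on the downbeat, so it is accented.

Accented appoggiatura.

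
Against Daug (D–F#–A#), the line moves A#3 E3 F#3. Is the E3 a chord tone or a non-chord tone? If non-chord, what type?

Non-chord tone — an appoggiatura.

The harmony at that moment is D augmented triad (D, F#, A#); E3 is not a chord tone.
It is approached by leap down from A#3 and left by step up to F#3.
Leap in, step out — an appoggiatura.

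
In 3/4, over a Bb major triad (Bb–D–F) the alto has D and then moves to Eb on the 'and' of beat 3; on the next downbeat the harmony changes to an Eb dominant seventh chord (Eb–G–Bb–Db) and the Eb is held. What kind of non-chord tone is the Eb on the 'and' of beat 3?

The harmony at that moment is Bb major triad (Bb, D, F); Eb is not a chord tone.
It is approached by step up from D and then sustained as the same pitch into the next harmony.
Arriving early and becoming a chord tone when the harmony changes — an anticipation.

Anticipation.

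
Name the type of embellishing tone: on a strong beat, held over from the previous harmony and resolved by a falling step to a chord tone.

Approach: by preparation — the pitch is first a chord tone, then held (tied or repeated) while the harmony changes under it. Departure: down by step. Metric position: strong.
A prepared dissonance that resolves downward by step — a suspension. (The same figure resolving upward would be a retardation.)

Suspension.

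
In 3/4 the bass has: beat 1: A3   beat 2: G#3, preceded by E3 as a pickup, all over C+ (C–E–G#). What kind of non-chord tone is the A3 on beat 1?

Appoggiatura.

The harmony at that moment is C augmented triad (C, E, G#); A3 is not a chord tone.
It is approached by leap up from E3 and left by step down to G#3.
Leap in, step out, metrically accented — an appoggiatura.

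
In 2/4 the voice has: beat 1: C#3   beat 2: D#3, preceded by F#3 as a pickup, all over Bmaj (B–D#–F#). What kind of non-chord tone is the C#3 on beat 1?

The harmony at that moment is B major triad (B, D#, F#); C#3 is not a chord tone.
It is approached by leap down from F#3 and left by step up to D#3.
Leap in, step out, metrically accented — an appoggiatura.

Appoggiatura.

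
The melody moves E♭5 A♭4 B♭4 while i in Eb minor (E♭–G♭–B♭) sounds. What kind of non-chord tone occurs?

The harmony at that moment is E♭ minor triad (E♭, G♭, B♭); A♭4 is not a chord tone.
It is approached by leap down from E♭5 and left by step up to B♭4.
Leap in, step out — an appoggiatura.

A♭4 is an appoggiatura.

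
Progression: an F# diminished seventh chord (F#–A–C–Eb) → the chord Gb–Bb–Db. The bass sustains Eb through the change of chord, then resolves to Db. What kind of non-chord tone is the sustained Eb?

Eb is a suspension.

The harmony at that moment is Gb major triad (Gb, Bb, Db); Eb is not a chord tone.
It is held over (the same pitch as the preceding Eb) and left by step down to Db.
Held over from the previous chord and resolving down by step — a suspension.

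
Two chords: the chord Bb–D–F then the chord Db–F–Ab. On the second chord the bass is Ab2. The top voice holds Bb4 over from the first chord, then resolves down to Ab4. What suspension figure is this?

At the second chord the bass is Ab2. The suspended Bb4 lies a ninth above the bass; after resolving down by step to Ab4, the interval above the bass becomes an octave.
Suspension figures are named by those two intervals: 9–8.

9–8 suspension.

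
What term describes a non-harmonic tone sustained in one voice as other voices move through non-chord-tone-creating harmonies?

Pedal tone.

Approach: none. Departure: none — a single pitch is sustained while the chords change around it, passing through harmonies that do not contain it.
No melodic motion at all; the dissonance is created entirely by the moving harmonies against the stationary note — a pedal tone (pedal point).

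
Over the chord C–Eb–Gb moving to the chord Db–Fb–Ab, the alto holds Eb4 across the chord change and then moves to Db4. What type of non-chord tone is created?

The harmony at that moment is Db minor triad (Db, Fb, Ab); Eb4 is not a chord tone.
It is held over (the same pitch as the preceding Eb4) and left by step down to Db4.
Held over from the previous chord and resolving down by step — a suspension.

Eb4 is a suspension.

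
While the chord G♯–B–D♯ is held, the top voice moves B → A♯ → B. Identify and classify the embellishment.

The harmony at that moment is G♯ minor triad (G♯, B, D♯); A♯ is not a chord tone.
It is approached by step down from B and left by step up to B.
Step away and step back to the same note — a neighbor tone (lower neighbor).

A♯ is a neighbor tone.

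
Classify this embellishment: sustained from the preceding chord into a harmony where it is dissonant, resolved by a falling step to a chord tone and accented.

Approach: by preparation — the pitch is first a chord tone, then held (tied or repeated) while the harmony changes under it. Departure: down by step. Metric position: strong.
A prepared dissonance that resolves downward by step — a suspension. (The same figure resolving upward would be a retardation.)

Suspension.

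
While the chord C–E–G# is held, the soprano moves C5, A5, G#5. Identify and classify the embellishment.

The harmony at that moment is C augmented triad (C, E, G#); A5 is not a chord tone.
It is approached by leap up from C5 and left by step down to G#5.
Leap in, step out — an appoggiatura.

A5 is an appoggiatura.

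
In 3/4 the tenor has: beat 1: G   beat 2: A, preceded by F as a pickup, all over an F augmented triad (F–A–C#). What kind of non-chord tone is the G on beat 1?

Passing tone.

The harmony at that moment is F augmented triad (F, A, C#); G is not a chord tone.
It is approached by step up from F and left by step up to A.
Step in, step out in the same direction — a passing tone.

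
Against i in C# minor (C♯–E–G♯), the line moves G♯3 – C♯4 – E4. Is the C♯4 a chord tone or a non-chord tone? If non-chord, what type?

C# minor triad contains C♯, E, G♯; C♯ is the root, so it is a chord tone.

Chord tone (the root of C# minor triad).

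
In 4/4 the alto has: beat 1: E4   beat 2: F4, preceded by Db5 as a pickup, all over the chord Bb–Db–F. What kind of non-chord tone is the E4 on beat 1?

Appoggiatura.

The harmony at that moment is Bb minor triad (Bb, Db, F); E4 is not a chord tone.
It is approached by leap down from Db5 and left by step up to F4.
Leap in, step out, metrically accented — an appoggiatura.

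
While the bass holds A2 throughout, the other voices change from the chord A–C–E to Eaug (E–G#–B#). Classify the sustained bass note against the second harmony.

The harmony at that moment is E augmented triad (E, G#, B#); A2 is not a chord tone.
It is held over (the same pitch as the preceding A2) and then sustained as the same pitch into the next harmony.
Sustained through a change of harmony — a pedal tone.

Pedal tone (pedal point).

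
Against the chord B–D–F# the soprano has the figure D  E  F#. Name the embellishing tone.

E is a passing tone.

The harmony at that moment is B minor triad (B, D, F#); E is not a chord tone.
It is approached by step up from D and left by step up to F#.
Step in, step out in the same direction — a passing tone.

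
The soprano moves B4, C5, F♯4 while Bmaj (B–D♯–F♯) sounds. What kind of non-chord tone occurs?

C5 is an escape tone.

The harmony at that moment is B major triad (B, D♯, F♯); C5 is not a chord tone.
It is approached by step up from B4 and left by leap down to F♯4.
Step in, leap out — an escape tone.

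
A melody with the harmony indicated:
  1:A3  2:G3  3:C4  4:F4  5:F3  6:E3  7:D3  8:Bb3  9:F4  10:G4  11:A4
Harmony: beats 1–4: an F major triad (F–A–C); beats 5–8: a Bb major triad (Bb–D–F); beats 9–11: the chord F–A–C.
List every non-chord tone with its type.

G3 (beat 2) — escape tone; E3 (beat 6) — passing tone; G4 (beat 10) — passing tone.

The harmony at that moment is F major triad (F, A, C); G3 is not a chord tone.
It is approached by step down from A3 and left by leap up to C4.
Step in, leap out — an escape tone.
The harmony at that moment is Bb major triad (Bb, D, F); E3 is not a chord tone.
It is approached by step down from F3 and left by step down to D3.
Step in, step out in the same direction — a passing tone.
The harmony at that moment is F major triad (F, A, C); G4 is not a chord tone.
It is approached by step up from F4 and left by step up to A4.
Step in, step out in the same direction — a passing tone.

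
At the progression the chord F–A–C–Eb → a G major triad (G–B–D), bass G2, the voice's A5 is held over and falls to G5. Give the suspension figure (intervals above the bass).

At the second chord the bass is G2. The suspended A5 lies a ninth above the bass; after resolving down by step to G5, the interval above the bass becomes an octave.
Suspension figures are named by those two intervals: 9–8.

9–8 suspension.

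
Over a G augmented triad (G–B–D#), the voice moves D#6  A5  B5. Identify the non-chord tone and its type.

The harmony at that moment is G augmented triad (G, B, D#); A5 is not a chord tone.
It is approached by leap down from D#6 and left by step up to B5.
Leap in, step out — an appoggiatura.

A5 is an appoggiatura.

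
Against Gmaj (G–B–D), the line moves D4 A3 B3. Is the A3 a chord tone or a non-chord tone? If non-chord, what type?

The harmony at that moment is G major triad (G, B, D); A3 is not a chord tone.
It is approached by leap down from D4 and left by step up to B3.
Leap in, step out — an appoggiatura.

Non-chord tone — an appoggiatura.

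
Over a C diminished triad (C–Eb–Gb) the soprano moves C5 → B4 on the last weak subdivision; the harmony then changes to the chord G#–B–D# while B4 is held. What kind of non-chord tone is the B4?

B4 is an anticipation.

The harmony at that moment is C diminished triad (C, Eb, Gb); B4 is not a chord tone.
It is approached by step down from C5 and then sustained as the same pitch into the next harmony.
Arriving early and becoming a chord tone when the harmony changes — an anticipation.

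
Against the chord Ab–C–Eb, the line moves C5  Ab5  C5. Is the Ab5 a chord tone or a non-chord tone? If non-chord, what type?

Ab major triad contains Ab, C, Eb; Ab is the root, so it is a chord tone.

Chord tone (the root of Ab major triad).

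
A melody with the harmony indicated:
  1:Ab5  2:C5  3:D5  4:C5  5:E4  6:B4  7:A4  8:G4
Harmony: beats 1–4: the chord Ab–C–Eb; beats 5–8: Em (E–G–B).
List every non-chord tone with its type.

D5 (beat 3) — neighbor tone; A4 (beat 7) — passing tone.

The harmony at that moment is Ab major triad (Ab, C, Eb); D5 is not a chord tone.
It is approached by step up from C5 and left by step down to C5.
Step away and step back to the same note — a neighbor tone (upper neighbor).
The harmony at that moment is E minor triad (E, G, B); A4 is not a chord tone.
It is approached by step down from B4 and left by step down to G4.
Step in, step out in the same direction — a passing tone.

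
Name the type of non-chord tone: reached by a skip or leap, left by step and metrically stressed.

Approach: by leap. Departure: by step. Metric position: strong.
Leap in, step out, in a metrically strong position — an appoggiatura. (It is the mirror image of the escape tone, which steps in and leaps out from a weak position.)

Appoggiatura.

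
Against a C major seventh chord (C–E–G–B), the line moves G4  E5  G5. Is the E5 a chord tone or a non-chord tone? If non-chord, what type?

Chord tone (the third of C major seventh chord).

C major seventh chord contains C, E, G, B; E is the third, so it is a chord tone.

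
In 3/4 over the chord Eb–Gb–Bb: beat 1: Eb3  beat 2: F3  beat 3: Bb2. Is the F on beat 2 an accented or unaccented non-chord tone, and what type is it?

The harmony at that moment is Eb minor triad (Eb, Gb, Bb); F3 is not a chord tone.
It is approached by step up from Eb3 and left by leap down to Bb2.
Step in, leap out — an escape tone.
It falls on a weak beat, so it is unaccented.

Unaccented escape tone.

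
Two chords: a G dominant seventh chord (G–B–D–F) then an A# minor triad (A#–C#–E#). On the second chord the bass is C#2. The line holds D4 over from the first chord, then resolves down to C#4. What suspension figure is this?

At the second chord the bass is C#2. The suspended D4 lies a ninth above the bass; after resolving down by step to C#4, the interval above the bass becomes an octave.
Suspension figures are named by those two intervals: 9–8.

9–8 suspension.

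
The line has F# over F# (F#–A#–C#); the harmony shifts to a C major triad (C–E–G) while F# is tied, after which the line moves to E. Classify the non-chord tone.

The harmony at that moment is C major triad (C, E, G); F# is not a chord tone.
It is held over (the same pitch as the preceding F#) and left by step down to E.
Held over from the previous chord and resolving down by step — a suspension.

F# is a suspension.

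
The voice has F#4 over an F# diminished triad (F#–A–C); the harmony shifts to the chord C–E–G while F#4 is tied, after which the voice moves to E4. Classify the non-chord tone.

F#4 is a suspension.

The harmony at that moment is C major triad (C, E, G); F#4 is not a chord tone.
It is held over (the same pitch as the preceding F#4) and left by step down to E4.
Held over from the previous chord and resolving down by step — a suspension.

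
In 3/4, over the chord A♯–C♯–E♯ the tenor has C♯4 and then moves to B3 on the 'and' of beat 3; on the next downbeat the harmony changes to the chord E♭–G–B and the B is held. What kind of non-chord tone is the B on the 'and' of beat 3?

Anticipation.

The harmony at that moment is A♯ minor triad (A♯, C♯, E♯); B3 is not a chord tone.
It is approached by step down from C♯4 and then sustained as the same pitch into the next harmony.
Arriving early and becoming a chord tone when the harmony changes — an anticipation.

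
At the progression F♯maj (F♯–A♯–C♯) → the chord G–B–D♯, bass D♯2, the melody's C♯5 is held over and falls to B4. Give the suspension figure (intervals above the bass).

7–6 suspension.

At the second chord the bass is D♯2. The suspended C♯5 lies a seventh above the bass; after resolving down by step to B4, the interval above the bass becomes a sixth.
Suspension figures are named by those two intervals: 7–6.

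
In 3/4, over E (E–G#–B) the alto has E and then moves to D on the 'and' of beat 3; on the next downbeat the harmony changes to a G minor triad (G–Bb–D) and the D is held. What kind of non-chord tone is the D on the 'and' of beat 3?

Anticipation.

The harmony at that moment is E major triad (E, G#, B); D is not a chord tone.
It is approached by step down from E and then sustained as the same pitch into the next harmony.
Arriving early and becoming a chord tone when the harmony changes — an anticipation.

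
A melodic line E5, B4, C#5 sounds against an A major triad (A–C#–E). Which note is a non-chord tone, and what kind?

The harmony at that moment is A major triad (A, C#, E); B4 is not a chord tone.
It is approached by leap down from E5 and left by step up to C#5.
Leap in, step out — an appoggiatura.

B4 is an appoggiatura.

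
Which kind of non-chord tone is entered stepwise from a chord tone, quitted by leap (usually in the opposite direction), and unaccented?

Approach: by step. Departure: by leap. Metric position: weak.
Step in, leap out, from a weak position — an escape tone (échappée). (It is the mirror image of the appoggiatura, which leaps in and steps out on a strong beat.)

Escape tone.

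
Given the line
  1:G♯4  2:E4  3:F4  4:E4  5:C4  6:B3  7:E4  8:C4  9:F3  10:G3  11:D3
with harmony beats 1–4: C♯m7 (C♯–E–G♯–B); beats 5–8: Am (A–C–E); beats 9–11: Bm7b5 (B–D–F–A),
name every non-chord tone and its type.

F4 (beat 3) — neighbor tone; B3 (beat 6) — escape tone; G3 (beat 10) — escape tone.

The harmony at that moment is C♯ minor seventh chord (C♯, E, G♯, B); F4 is not a chord tone.
It is approached by step up from E4 and left by step down to E4.
Step away and step back to the same note — a neighbor tone (upper neighbor).
The harmony at that moment is A minor triad (A, C, E); B3 is not a chord tone.
It is approached by step down from C4 and left by leap up to E4.
Step in, leap out — an escape tone.
The harmony at that moment is B half-diminished seventh chord (B, D, F, A); G3 is not a chord tone.
It is approached by step up from F3 and left by leap down to D3.
Step in, leap out — an escape tone.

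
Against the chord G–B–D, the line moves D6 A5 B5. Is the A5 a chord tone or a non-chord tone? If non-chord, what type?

The harmony at that moment is G major triad (G, B, D); A5 is not a chord tone.
It is approached by leap down from D6 and left by step up to B5.
Leap in, step out — an appoggiatura.

Non-chord tone — an appoggiatura.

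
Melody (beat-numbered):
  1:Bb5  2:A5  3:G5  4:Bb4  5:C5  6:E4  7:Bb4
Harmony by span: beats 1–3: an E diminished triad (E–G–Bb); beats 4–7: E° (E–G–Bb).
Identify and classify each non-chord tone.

A5 (beat 2) — passing tone; C5 (beat 5) — escape tone.

The harmony at that moment is E diminished triad (E, G, Bb); A5 is not a chord tone.
It is approached by step down from Bb5 and left by step down to G5.
Step in, step out in the same direction — a passing tone.
The harmony at that moment is E diminished triad (E, G, Bb); C5 is not a chord tone.
It is approached by step up from Bb4 and left by leap down to E4.
Step in, leap out — an escape tone.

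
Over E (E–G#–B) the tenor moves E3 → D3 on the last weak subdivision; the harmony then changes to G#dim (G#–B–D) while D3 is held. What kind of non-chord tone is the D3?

The harmony at that moment is E major triad (E, G#, B); D3 is not a chord tone.
It is approached by step down from E3 and then sustained as the same pitch into the next harmony.
Arriving early and becoming a chord tone when the harmony changes — an anticipation.

D3 is an anticipation.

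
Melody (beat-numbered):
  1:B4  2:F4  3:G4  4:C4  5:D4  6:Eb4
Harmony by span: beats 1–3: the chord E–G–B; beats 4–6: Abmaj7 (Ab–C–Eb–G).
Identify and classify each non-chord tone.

The harmony at that moment is E minor triad (E, G, B); F4 is not a chord tone.
It is approached by leap down from B4 and left by step up to G4.
Leap in, step out — an appoggiatura.
The harmony at that moment is Ab major seventh chord (Ab, C, Eb, G); D4 is not a chord tone.
It is approached by step up from C4 and left by step up to Eb4.
Step in, step out in the same direction — a passing tone.

F4 (beat 2) — appoggiatura; D4 (beat 5) — passing tone.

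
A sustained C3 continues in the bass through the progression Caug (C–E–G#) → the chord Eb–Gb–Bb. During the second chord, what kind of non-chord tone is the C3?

The harmony at that moment is Eb minor triad (Eb, Gb, Bb); C3 is not a chord tone.
It is held over (the same pitch as the preceding C3) and then sustained as the same pitch into the next harmony.
Sustained through a change of harmony — a pedal tone.

Pedal tone (pedal point).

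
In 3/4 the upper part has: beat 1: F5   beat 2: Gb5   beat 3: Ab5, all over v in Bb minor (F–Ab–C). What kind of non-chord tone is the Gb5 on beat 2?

The harmony at that moment is F minor triad (F, Ab, C); Gb5 is not a chord tone.
It is approached by step up from F5 and left by step up to Ab5.
Step in, step out in the same direction — a passing tone.

Passing tone.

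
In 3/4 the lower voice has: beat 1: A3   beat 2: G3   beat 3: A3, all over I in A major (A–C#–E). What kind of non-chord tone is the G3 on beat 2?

Lower neighbor tone.

The harmony at that moment is A major triad (A, C#, E); G3 is not a chord tone.
It is approached by step down from A3 and left by step up to A3.
Step away and step back to the same note — a neighbor tone (lower neighbor).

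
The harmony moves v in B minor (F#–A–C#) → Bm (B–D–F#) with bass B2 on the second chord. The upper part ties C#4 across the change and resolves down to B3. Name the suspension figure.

9–8 suspension.

At the second chord the bass is B2. The suspended C#4 lies a ninth above the bass; after resolving down by step to B3, the interval above the bass becomes an octave.
Suspension figures are named by those two intervals: 9–8.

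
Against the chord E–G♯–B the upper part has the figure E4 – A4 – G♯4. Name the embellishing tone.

A4 is an appoggiatura.

The harmony at that moment is E major triad (E, G♯, B); A4 is not a chord tone.
It is approached by leap up from E4 and left by step down to G♯4.
Leap in, step out — an appoggiatura.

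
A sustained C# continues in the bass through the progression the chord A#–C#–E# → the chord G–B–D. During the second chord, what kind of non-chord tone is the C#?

Pedal tone (pedal point).

The harmony at that moment is G major triad (G, B, D); C# is not a chord tone.
It is held over (the same pitch as the preceding C#) and then sustained as the same pitch into the next harmony.
Sustained through a change of harmony — a pedal tone.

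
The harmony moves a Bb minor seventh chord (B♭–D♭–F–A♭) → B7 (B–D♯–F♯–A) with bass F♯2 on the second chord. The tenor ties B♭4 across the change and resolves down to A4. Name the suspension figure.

4–3 suspension.

At the second chord the bass is F♯2. The suspended B♭4 lies a fourth above the bass; after resolving down by step to A4, the interval above the bass becomes a third.
Suspension figures are named by those two intervals: 4–3.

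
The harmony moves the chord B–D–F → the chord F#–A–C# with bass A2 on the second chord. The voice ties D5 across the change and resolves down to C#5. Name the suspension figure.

At the second chord the bass is A2. The suspended D5 lies a fourth above the bass; after resolving down by step to C#5, the interval above the bass becomes a third.
Suspension figures are named by those two intervals: 4–3.

4–3 suspension.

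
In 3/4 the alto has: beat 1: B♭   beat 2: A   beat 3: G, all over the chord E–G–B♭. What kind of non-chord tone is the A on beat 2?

Passing tone.

The harmony at that moment is E diminished triad (E, G, B♭); A is not a chord tone.
It is approached by step down from B♭ and left by step down to G.
Step in, step out in the same direction — a passing tone.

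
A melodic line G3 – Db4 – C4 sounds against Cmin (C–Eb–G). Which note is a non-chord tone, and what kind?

The harmony at that moment is C minor triad (C, Eb, G); Db4 is not a chord tone.
It is approached by leap up from G3 and left by step down to C4.
Leap in, step out — an appoggiatura.

Db4 is an appoggiatura.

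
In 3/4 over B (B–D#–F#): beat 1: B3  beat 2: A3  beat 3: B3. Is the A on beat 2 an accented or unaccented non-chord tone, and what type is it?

Unaccented neighbor tone.

The harmony at that moment is B major triad (B, D#, F#); A3 is not a chord tone.
It is approached by step down from B3 and left by step up to B3.
Step away and step back to the same note — a neighbor tone (lower neighbor).
It falls on a weak beat, so it is unaccented.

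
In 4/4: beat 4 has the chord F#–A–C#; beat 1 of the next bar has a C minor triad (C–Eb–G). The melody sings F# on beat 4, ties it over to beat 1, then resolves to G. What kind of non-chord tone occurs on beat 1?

Retardation.

The harmony at that moment is C minor triad (C, Eb, G); F# is not a chord tone.
It is held over (the same pitch as the preceding F#) and left by step up to G.
Held over from the previous chord and resolving up by step — a retardation.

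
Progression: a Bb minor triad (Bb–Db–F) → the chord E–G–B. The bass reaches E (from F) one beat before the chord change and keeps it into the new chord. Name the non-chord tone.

The harmony at that moment is Bb minor triad (Bb, Db, F); E is not a chord tone.
It is approached by step down from F and then sustained as the same pitch into the next harmony.
Arriving early and becoming a chord tone when the harmony changes — an anticipation.

E is an anticipation.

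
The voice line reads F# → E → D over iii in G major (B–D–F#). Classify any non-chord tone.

E is a passing tone.

The harmony at that moment is B minor triad (B, D, F#); E is not a chord tone.
It is approached by step down from F# and left by step down to D.
Step in, step out in the same direction — a passing tone.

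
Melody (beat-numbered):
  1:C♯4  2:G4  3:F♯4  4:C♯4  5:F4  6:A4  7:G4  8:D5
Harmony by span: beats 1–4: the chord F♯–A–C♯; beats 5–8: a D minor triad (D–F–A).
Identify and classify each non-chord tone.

The harmony at that moment is F♯ minor triad (F♯, A, C♯); G4 is not a chord tone.
It is approached by leap up from C♯4 and left by step down to F♯4.
Leap in, step out — an appoggiatura.
The harmony at that moment is D minor triad (D, F, A); G4 is not a chord tone.
It is approached by step down from A4 and left by leap up to D5.
Step in, leap out — an escape tone.

G4 (beat 2) — appoggiatura; G4 (beat 7) — escape tone.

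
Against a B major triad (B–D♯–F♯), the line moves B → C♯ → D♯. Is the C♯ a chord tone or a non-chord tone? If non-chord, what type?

The harmony at that moment is B major triad (B, D♯, F♯); C♯ is not a chord tone.
It is approached by step up from B and left by step up to D♯.
Step in, step out in the same direction — a passing tone.

Non-chord tone — a passing tone.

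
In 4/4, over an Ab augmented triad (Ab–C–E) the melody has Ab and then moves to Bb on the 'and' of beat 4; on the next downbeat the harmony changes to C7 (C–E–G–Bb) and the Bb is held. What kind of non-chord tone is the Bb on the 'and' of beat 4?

Anticipation.

The harmony at that moment is Ab augmented triad (Ab, C, E); Bb is not a chord tone.
It is approached by step up from Ab and then sustained as the same pitch into the next harmony.
Arriving early and becoming a chord tone when the harmony changes — an anticipation.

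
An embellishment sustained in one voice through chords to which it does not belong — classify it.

Pedal tone.

Approach: none. Departure: none — a single pitch is sustained while the chords change around it, passing through harmonies that do not contain it.
No melodic motion at all; the dissonance is created entirely by the moving harmonies against the stationary note — a pedal tone (pedal point).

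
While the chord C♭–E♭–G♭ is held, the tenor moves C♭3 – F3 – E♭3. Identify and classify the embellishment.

The harmony at that moment is C♭ major triad (C♭, E♭, G♭); F3 is not a chord tone.
It is approached by leap up from C♭3 and left by step down to E♭3.
Leap in, step out — an appoggiatura.

F3 is an appoggiatura.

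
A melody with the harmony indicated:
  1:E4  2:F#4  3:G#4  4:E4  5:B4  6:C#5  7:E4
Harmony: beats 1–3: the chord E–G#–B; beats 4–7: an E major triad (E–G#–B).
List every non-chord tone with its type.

F#4 (beat 2) — passing tone; C#5 (beat 6) — escape tone.

The harmony at that moment is E major triad (E, G#, B); F#4 is not a chord tone.
It is approached by step up from E4 and left by step up to G#4.
Step in, step out in the same direction — a passing tone.
The harmony at that moment is E major triad (E, G#, B); C#5 is not a chord tone.
It is approached by step up from B4 and left by leap down to E4.
Step in, leap out — an escape tone.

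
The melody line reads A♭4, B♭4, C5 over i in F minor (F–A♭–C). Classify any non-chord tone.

B♭4 is a passing tone.

The harmony at that moment is F minor triad (F, A♭, C); B♭4 is not a chord tone.
It is approached by step up from A♭4 and left by step up to C5.
Step in, step out in the same direction — a passing tone.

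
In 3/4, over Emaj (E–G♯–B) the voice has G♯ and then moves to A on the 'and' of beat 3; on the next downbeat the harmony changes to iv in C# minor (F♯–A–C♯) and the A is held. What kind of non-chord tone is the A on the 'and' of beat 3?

Anticipation.

The harmony at that moment is E major triad (E, G♯, B); A is not a chord tone.
It is approached by step up from G♯ and then sustained as the same pitch into the next harmony.
Arriving early and becoming a chord tone when the harmony changes — an anticipation.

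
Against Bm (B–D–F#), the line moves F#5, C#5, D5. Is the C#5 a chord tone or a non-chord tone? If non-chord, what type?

The harmony at that moment is B minor triad (B, D, F#); C#5 is not a chord tone.
It is approached by leap down from F#5 and left by step up to D5.
Leap in, step out — an appoggiatura.

Non-chord tone — an appoggiatura.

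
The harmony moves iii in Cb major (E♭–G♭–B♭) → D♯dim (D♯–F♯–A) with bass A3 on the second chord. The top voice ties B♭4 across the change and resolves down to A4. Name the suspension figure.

At the second chord the bass is A3. The suspended B♭4 lies a ninth above the bass; after resolving down by step to A4, the interval above the bass becomes an octave.
Suspension figures are named by those two intervals: 9–8.

9–8 suspension.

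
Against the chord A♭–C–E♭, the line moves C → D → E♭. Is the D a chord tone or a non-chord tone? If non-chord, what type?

The harmony at that moment is A♭ major triad (A♭, C, E♭); D is not a chord tone.
It is approached by step up from C and left by step up to E♭.
Step in, step out in the same direction — a passing tone.

Non-chord tone — a passing tone.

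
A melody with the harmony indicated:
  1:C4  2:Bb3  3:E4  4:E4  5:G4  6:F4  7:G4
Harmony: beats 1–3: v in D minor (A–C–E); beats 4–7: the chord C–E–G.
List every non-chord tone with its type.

The harmony at that moment is A minor triad (A, C, E); Bb3 is not a chord tone.
It is approached by step down from C4 and left by leap up to E4.
Step in, leap out — an escape tone.
The harmony at that moment is C major triad (C, E, G); F4 is not a chord tone.
It is approached by step down from G4 and left by step up to G4.
Step away and step back to the same note — a neighbor tone (lower neighbor).

Bb3 (beat 2) — escape tone; F4 (beat 6) — neighbor tone.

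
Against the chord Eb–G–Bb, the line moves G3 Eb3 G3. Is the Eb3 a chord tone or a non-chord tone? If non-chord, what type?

Eb major triad contains Eb, G, Bb; Eb is the root, so it is a chord tone.

Chord tone (the root of Eb major triad).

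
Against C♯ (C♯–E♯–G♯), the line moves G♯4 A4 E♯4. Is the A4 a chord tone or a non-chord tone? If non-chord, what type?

Non-chord tone — an escape tone.

The harmony at that moment is C♯ major triad (C♯, E♯, G♯); A4 is not a chord tone.
It is approached by step up from G♯4 and left by leap down to E♯4.
Step in, leap out — an escape tone.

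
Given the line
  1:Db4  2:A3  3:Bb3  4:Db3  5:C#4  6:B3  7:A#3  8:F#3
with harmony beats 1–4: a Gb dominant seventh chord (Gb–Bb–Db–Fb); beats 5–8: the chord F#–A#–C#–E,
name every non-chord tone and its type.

The harmony at that moment is Gb dominant seventh chord (Gb, Bb, Db, Fb); A3 is not a chord tone.
It is approached by leap down from Db4 and left by step up to Bb3.
Leap in, step out — an appoggiatura.
The harmony at that moment is F# dominant seventh chord (F#, A#, C#, E); B3 is not a chord tone.
It is approached by step down from C#4 and left by step down to A#3.
Step in, step out in the same direction — a passing tone.

A3 (beat 2) — appoggiatura; B3 (beat 6) — passing tone.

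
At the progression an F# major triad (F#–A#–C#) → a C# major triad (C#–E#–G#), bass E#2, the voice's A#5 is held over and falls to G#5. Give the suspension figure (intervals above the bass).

At the second chord the bass is E#2. The suspended A#5 lies a fourth above the bass; after resolving down by step to G#5, the interval above the bass becomes a third.
Suspension figures are named by those two intervals: 4–3.

4–3 suspension.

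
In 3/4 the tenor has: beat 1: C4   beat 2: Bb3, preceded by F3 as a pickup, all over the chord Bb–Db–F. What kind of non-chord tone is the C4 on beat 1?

Appoggiatura.

The harmony at that moment is Bb minor triad (Bb, Db, F); C4 is not a chord tone.
It is approached by leap up from F3 and left by step down to Bb3.
Leap in, step out, metrically accented — an appoggiatura.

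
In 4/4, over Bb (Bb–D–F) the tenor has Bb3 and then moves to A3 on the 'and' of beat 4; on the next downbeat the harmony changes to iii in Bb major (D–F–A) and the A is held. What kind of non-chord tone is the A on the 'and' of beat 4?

Anticipation.

The harmony at that moment is Bb major triad (Bb, D, F); A3 is not a chord tone.
It is approached by step down from Bb3 and then sustained as the same pitch into the next harmony.
Arriving early and becoming a chord tone when the harmony changes — an anticipation.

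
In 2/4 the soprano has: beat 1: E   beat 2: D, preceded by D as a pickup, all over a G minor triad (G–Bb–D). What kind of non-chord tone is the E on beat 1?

The harmony at that moment is G minor triad (G, Bb, D); E is not a chord tone.
It is approached by step up from D and left by step down to D.
Step away and step back to the same note — a neighbor tone (upper neighbor).

Upper neighbor tone.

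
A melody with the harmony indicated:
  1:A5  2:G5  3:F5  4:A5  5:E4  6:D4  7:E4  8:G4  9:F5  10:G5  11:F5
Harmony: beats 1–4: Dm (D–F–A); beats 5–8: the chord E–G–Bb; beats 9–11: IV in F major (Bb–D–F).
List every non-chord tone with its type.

The harmony at that moment is D minor triad (D, F, A); G5 is not a chord tone.
It is approached by step down from A5 and left by step down to F5.
Step in, step out in the same direction — a passing tone.
The harmony at that moment is E diminished triad (E, G, Bb); D4 is not a chord tone.
It is approached by step down from E4 and left by step up to E4.
Step away and step back to the same note — a neighbor tone (lower neighbor).
The harmony at that moment is Bb major triad (Bb, D, F); G5 is not a chord tone.
It is approached by step up from F5 and left by step down to F5.
Step away and step back to the same note — a neighbor tone (upper neighbor).

G5 (beat 2) — passing tone; D4 (beat 6) — neighbor tone; G5 (beat 10) — neighbor tone.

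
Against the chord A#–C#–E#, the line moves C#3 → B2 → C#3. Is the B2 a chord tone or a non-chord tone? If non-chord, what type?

Non-chord tone — a neighbor tone.

The harmony at that moment is A# minor triad (A#, C#, E#); B2 is not a chord tone.
It is approached by step down from C#3 and left by step up to C#3.
Step away and step back to the same note — a neighbor tone (lower neighbor).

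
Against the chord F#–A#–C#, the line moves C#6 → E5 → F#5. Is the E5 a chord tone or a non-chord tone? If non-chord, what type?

Non-chord tone — an appoggiatura.

The harmony at that moment is F# major triad (F#, A#, C#); E5 is not a chord tone.
It is approached by leap down from C#6 and left by step up to F#5.
Leap in, step out — an appoggiatura.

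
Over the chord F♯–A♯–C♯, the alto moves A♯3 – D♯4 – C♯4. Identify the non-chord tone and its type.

The harmony at that moment is F♯ major triad (F♯, A♯, C♯); D♯4 is not a chord tone.
It is approached by leap up from A♯3 and left by step down to C♯4.
Leap in, step out — an appoggiatura.

D♯4 is an appoggiatura.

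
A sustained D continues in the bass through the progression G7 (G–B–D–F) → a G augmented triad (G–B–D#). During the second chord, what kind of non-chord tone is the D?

Pedal tone (pedal point).

The harmony at that moment is G augmented triad (G, B, D#); D is not a chord tone.
It is held over (the same pitch as the preceding D) and then sustained as the same pitch into the next harmony.
Sustained through a change of harmony — a pedal tone.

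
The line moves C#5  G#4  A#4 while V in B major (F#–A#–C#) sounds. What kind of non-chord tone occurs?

The harmony at that moment is F# major triad (F#, A#, C#); G#4 is not a chord tone.
It is approached by leap down from C#5 and left by step up to A#4.
Leap in, step out — an appoggiatura.

G#4 is an appoggiatura.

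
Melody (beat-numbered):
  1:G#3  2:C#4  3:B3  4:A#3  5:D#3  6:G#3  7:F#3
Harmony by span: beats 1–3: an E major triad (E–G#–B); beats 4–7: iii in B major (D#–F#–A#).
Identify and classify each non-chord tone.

C#4 (beat 2) — appoggiatura; G#3 (beat 6) — appoggiatura.

The harmony at that moment is E major triad (E, G#, B); C#4 is not a chord tone.
It is approached by leap up from G#3 and left by step down to B3.
Leap in, step out — an appoggiatura.
The harmony at that moment is D# minor triad (D#, F#, A#); G#3 is not a chord tone.
It is approached by leap up from D#3 and left by step down to F#3.
Leap in, step out — an appoggiatura.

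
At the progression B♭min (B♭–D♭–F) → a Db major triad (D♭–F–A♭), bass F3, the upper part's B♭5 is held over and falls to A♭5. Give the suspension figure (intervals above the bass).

At the second chord the bass is F3. The suspended B♭5 lies a fourth above the bass; after resolving down by step to A♭5, the interval above the bass becomes a third.
Suspension figures are named by those two intervals: 4–3.

4–3 suspension.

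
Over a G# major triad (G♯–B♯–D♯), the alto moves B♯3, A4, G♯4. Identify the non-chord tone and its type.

A4 is an appoggiatura.

The harmony at that moment is G♯ major triad (G♯, B♯, D♯); A4 is not a chord tone.
It is approached by leap up from B♯3 and left by step down to G♯4.
Leap in, step out — an appoggiatura.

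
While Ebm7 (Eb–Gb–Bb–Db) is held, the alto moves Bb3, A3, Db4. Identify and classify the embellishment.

The harmony at that moment is Eb minor seventh chord (Eb, Gb, Bb, Db); A3 is not a chord tone.
It is approached by step down from Bb3 and left by leap up to Db4.
Step in, leap out — an escape tone.

A3 is an escape tone.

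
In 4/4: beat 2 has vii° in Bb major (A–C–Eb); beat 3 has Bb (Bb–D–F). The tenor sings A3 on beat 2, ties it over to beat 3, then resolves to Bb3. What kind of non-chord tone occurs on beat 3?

Retardation.

The harmony at that moment is Bb major triad (Bb, D, F); A3 is not a chord tone.
It is held over (the same pitch as the preceding A3) and left by step up to Bb3.
Held over from the previous chord and resolving up by step — a retardation.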